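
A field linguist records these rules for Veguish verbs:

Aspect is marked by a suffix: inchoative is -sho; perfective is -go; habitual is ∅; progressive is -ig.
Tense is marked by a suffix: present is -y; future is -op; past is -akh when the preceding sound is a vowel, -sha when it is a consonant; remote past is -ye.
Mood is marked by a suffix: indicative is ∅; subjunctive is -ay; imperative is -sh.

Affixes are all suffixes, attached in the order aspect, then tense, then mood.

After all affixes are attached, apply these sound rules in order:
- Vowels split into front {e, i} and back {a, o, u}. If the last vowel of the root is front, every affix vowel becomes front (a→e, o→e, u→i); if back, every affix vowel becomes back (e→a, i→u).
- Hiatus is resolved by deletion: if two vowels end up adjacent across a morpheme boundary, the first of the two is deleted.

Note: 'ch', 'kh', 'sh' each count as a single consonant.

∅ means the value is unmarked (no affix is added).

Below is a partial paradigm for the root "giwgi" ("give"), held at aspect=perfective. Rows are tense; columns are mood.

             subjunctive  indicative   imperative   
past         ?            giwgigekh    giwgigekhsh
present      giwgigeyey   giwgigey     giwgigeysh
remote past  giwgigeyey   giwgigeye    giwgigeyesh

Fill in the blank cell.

giwgigekhey

Attach aspect perfective -go → giwgigo.
Attach tense past -akh (after vowel 'o') → giwgigoakh.
Attach mood subjunctive -ay → giwgigoakhay.
Apply vowel harmony: giwgigoakhay → giwgigeekhey.
Apply vowel deletion: giwgigeekhey → giwgigekhey.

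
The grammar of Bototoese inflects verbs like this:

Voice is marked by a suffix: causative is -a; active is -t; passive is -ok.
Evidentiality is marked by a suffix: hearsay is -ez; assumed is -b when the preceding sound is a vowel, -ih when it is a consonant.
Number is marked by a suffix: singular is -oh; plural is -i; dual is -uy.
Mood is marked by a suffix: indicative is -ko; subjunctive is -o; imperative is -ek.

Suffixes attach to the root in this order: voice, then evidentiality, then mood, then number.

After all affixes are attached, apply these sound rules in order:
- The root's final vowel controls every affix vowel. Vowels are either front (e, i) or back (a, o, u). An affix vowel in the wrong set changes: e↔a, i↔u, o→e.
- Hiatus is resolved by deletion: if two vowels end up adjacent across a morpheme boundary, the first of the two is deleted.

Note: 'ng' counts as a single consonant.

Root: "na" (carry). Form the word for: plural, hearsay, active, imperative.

natazaku

Attach voice active -t → nat.
Attach evidentiality hearsay -ez → natez.
Attach mood imperative -ek → natezek.
Attach number plural -i → natezeki.
Apply vowel harmony: natezeki → natazaku.
Vowel deletion: no change.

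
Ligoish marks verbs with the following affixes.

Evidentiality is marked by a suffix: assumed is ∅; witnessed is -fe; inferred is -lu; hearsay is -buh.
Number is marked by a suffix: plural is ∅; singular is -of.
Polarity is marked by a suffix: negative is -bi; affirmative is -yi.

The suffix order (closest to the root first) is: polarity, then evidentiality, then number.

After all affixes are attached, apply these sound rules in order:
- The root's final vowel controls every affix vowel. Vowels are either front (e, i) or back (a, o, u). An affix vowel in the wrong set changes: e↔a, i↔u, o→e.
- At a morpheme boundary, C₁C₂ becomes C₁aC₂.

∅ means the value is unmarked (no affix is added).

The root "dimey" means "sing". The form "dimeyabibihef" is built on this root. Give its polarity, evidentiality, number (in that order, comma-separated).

Segment: dimey-bi-buh-of.
polarity: -bi → negative.
evidentiality: -buh → hearsay.
number: -of → singular.

negative, hearsay, singular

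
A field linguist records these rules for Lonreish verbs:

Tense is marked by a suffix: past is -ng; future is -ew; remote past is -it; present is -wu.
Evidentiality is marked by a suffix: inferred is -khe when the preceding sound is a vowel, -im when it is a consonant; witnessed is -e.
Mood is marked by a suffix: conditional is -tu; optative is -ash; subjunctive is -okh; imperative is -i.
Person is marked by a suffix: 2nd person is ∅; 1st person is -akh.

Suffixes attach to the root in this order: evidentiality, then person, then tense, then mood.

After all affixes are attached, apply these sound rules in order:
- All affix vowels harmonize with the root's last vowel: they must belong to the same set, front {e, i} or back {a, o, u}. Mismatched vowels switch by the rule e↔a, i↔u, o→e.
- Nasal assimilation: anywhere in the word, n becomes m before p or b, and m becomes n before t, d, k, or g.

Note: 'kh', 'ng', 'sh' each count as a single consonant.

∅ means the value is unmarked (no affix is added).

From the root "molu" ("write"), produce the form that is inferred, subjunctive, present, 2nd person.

molukhawuokh

Attach evidentiality inferred -khe (after vowel 'u') → molukhe.
person = 2nd person: zero marking, form stays molukhe.
Attach tense present -wu → molukhewu.
Attach mood subjunctive -okh → molukhewuokh.
Apply vowel harmony: molukhewuokh → molukhawuokh.
Nasal assimilation: no change.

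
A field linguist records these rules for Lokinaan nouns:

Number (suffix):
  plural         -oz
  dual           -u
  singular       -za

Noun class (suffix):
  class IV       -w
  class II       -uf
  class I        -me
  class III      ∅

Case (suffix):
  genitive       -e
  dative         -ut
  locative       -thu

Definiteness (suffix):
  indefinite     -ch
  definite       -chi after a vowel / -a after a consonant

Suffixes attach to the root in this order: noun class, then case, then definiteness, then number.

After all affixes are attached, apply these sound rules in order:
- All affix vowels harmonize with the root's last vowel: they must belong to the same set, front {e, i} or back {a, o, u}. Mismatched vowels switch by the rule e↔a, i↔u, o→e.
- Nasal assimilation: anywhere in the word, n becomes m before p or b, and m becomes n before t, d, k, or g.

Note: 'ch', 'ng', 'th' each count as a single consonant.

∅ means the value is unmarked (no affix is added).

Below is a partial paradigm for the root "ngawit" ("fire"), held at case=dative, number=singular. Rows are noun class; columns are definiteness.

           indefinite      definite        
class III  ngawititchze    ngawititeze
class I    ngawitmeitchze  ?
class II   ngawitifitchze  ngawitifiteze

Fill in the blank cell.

ngawitmeiteze

Attach noun class class I -me → ngawitme.
Attach case dative -ut → ngawitmeut.
Attach definiteness definite -a (after consonant 't') → ngawitmeuta.
Attach number singular -za → ngawitmeutaza.
Apply vowel harmony: ngawitmeutaza → ngawitmeiteze.
Nasal assimilation: no change.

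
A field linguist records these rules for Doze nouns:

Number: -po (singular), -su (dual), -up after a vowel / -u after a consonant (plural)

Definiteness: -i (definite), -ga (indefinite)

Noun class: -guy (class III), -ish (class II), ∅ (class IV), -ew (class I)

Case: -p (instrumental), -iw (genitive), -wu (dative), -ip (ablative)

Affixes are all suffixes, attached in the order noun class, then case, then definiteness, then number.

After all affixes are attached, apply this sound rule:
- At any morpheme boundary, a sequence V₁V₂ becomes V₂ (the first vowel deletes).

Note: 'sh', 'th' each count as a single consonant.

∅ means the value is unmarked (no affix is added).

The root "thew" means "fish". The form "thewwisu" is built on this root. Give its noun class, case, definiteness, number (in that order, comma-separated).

Segment: thew-wu-i-su.
noun class: ∅ → class IV.
case: -wu → dative.
definiteness: -i → definite.
number: -su → dual.

class IV, dative, definite, dual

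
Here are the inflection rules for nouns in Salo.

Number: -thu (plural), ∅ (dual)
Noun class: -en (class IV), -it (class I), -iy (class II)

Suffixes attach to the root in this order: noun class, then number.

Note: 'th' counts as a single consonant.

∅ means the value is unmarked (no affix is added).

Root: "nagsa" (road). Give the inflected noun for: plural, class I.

Attach noun class class I -it → nagsait.
Attach number plural -thu → nagsaitthu.

nagsaitthu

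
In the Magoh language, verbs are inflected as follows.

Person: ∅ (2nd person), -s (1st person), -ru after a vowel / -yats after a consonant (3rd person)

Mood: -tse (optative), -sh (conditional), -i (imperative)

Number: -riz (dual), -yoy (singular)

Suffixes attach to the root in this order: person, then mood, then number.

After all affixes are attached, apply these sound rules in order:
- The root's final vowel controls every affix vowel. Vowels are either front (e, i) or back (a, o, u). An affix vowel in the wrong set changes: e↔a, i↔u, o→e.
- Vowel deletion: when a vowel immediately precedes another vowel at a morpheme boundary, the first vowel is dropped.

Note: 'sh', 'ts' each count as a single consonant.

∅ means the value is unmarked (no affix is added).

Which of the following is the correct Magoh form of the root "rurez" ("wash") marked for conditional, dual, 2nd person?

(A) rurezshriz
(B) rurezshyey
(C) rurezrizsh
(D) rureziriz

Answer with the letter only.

A

person = 2nd person: zero marking, form stays rurez.
Attach mood conditional -sh → rurezsh.
Attach number dual -riz → rurezshriz.
Vowel harmony: no change.
Vowel deletion: no change.
So the correct form is rurezshriz, option (A).
(D) rureziriz is wrong: it uses imperative instead of conditional for mood.
(B) rurezshyey is wrong: it uses singular instead of dual for number.
(C) rurezrizsh is wrong: it has the affixes in the wrong order.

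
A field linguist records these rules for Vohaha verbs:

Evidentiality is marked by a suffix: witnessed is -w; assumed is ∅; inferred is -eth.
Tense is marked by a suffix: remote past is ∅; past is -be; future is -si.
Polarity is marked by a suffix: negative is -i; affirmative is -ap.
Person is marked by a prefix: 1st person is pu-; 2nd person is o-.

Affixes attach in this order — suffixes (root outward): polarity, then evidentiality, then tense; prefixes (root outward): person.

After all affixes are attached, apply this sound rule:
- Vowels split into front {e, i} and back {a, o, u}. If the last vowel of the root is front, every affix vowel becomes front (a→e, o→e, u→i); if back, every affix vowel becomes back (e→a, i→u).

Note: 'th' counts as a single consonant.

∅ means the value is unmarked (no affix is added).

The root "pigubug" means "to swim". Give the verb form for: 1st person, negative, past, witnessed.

pupigubuguwba

Attach person 1st person pu- → pupigubug.
Attach polarity negative -i → pupigubugi.
Attach evidentiality witnessed -w → pupigubugiw.
Attach tense past -be → pupigubugiwbe.
Apply vowel harmony: pupigubugiwbe → pupigubuguwba.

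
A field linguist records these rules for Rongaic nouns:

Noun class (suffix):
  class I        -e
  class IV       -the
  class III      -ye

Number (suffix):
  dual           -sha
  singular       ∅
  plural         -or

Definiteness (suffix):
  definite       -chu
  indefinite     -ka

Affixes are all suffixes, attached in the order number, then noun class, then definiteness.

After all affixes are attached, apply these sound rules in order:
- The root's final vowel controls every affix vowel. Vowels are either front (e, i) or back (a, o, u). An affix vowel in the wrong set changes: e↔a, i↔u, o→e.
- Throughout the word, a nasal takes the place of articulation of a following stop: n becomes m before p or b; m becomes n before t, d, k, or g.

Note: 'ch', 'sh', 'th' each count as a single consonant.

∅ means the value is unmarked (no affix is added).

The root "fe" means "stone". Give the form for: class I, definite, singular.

feechi

number = singular: zero marking, form stays fe.
Attach noun class class I -e → fee.
Attach definiteness definite -chu → feechu.
Apply vowel harmony: feechu → feechi.
Nasal assimilation: no change.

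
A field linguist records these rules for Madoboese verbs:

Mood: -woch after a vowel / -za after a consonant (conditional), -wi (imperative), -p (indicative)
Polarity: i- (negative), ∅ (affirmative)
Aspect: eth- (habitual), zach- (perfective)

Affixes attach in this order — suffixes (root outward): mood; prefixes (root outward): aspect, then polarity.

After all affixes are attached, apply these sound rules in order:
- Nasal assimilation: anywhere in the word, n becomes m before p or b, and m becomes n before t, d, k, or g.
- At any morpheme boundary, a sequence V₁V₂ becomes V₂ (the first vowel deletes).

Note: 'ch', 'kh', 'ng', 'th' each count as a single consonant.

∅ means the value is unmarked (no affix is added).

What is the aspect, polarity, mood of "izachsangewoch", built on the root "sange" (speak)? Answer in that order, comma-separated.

Segment: i-zach-sange-woch.
aspect: zach- → perfective.
polarity: i- → negative.
mood: -woch/za → conditional.

perfective, negative, conditional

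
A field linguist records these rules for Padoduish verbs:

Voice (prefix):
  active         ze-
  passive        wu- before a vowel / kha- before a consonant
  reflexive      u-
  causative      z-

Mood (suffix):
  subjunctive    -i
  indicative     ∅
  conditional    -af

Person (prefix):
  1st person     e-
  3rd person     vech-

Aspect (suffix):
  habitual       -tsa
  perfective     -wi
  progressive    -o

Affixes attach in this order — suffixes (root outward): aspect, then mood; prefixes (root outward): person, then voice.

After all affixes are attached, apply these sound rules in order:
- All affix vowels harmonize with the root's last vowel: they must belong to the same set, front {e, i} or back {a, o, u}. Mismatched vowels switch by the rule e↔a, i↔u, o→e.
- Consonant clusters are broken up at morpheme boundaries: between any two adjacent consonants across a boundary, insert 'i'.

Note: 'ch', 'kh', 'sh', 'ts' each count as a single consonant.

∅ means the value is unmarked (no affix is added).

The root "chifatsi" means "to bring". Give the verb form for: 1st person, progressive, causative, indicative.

zechifatsie

Attach aspect progressive -o → chifatsio.
Attach person 1st person e- → echifatsio.
Attach voice causative z- → zechifatsio.
mood = indicative: zero marking, form stays zechifatsio.
Apply vowel harmony: zechifatsio → zechifatsie.
Epenthesis: no change.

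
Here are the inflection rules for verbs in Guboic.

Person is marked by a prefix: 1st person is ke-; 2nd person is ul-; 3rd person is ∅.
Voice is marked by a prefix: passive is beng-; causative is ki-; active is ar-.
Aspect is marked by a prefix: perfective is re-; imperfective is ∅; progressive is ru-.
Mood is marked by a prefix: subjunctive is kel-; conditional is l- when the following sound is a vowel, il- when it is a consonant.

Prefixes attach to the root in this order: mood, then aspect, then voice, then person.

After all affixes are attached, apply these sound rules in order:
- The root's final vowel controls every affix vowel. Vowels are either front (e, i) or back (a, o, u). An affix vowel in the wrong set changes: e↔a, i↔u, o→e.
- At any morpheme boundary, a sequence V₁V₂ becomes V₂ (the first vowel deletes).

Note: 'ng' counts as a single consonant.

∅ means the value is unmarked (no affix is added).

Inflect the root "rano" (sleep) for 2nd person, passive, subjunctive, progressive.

Attach mood subjunctive kel- → kelrano.
Attach aspect progressive ru- → rukelrano.
Attach voice passive beng- → bengrukelrano.
Attach person 2nd person ul- → ulbengrukelrano.
Apply vowel harmony: ulbengrukelrano → ulbangrukalrano.
Vowel deletion: no change.

ulbangrukalrano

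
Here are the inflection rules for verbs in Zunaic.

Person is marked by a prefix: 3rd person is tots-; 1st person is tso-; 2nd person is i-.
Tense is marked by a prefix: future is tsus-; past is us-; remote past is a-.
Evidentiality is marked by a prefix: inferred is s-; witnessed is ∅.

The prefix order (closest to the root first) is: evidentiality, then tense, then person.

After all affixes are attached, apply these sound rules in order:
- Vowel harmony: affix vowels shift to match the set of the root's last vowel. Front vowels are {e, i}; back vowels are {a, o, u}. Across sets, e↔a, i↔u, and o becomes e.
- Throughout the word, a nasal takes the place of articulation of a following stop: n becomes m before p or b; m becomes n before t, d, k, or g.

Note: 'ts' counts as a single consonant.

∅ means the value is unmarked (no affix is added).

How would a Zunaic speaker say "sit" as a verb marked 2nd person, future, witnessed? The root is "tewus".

utsustewus

evidentiality = witnessed: zero marking, form stays tewus.
Attach tense future tsus- → tsustewus.
Attach person 2nd person i- → itsustewus.
Apply vowel harmony: itsustewus → utsustewus.
Nasal assimilation: no change.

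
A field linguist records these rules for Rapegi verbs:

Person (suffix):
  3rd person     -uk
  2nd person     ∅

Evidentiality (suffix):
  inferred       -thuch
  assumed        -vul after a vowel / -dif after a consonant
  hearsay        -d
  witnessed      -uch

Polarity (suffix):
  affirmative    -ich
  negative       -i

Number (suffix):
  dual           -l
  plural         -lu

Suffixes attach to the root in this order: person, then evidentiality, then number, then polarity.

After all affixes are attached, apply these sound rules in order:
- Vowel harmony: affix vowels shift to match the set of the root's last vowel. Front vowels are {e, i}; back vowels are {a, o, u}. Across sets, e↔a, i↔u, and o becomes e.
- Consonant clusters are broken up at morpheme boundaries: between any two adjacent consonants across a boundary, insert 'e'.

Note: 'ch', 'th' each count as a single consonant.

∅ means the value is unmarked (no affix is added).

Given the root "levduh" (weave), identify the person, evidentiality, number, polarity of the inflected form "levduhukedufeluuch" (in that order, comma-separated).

3rd person, assumed, plural, affirmative

Segment: levduh-uk-dif-lu-ich.
person: -uk → 3rd person.
evidentiality: -vul/dif → assumed.
number: -lu → plural.
polarity: -ich → affirmative.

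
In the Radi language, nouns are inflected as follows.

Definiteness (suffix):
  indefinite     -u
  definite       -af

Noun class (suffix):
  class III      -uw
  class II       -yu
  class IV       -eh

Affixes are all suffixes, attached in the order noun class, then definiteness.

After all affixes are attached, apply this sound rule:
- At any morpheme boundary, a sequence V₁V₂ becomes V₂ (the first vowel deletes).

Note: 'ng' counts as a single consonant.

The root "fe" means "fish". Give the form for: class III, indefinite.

Attach noun class class III -uw → feuw.
Attach definiteness indefinite -u → feuwu.
Apply vowel deletion: feuwu → fuwu.

fuwu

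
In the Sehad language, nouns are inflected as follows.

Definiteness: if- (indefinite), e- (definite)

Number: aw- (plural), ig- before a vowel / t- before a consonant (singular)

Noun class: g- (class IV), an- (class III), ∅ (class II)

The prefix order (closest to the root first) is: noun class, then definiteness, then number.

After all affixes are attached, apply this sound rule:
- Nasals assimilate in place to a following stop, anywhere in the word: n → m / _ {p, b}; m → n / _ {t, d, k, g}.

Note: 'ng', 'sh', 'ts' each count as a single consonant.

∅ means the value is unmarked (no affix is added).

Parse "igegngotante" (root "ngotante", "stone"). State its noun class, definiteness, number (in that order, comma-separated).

class IV, definite, singular

Segment: ig-e-g-ngotante.
noun class: g- → class IV.
definiteness: e- → definite.
number: ig/t- → singular.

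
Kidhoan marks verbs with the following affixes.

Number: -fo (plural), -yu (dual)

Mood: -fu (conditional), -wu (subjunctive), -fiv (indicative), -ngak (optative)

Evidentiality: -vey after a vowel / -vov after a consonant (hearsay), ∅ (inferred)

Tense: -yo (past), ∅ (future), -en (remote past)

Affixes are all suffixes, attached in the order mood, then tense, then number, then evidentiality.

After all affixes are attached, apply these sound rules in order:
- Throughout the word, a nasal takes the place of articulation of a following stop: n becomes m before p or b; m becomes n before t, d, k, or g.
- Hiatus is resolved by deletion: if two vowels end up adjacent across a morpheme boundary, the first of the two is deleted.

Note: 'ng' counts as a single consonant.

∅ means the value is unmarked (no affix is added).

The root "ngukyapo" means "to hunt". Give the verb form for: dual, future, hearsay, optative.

ngukyapongakyuvey

Attach mood optative -ngak → ngukyapongak.
tense = future: zero marking, form stays ngukyapongak.
Attach number dual -yu → ngukyapongakyu.
Attach evidentiality hearsay -vey (after vowel 'u') → ngukyapongakyuvey.
Nasal assimilation: no change.
Vowel deletion: no change.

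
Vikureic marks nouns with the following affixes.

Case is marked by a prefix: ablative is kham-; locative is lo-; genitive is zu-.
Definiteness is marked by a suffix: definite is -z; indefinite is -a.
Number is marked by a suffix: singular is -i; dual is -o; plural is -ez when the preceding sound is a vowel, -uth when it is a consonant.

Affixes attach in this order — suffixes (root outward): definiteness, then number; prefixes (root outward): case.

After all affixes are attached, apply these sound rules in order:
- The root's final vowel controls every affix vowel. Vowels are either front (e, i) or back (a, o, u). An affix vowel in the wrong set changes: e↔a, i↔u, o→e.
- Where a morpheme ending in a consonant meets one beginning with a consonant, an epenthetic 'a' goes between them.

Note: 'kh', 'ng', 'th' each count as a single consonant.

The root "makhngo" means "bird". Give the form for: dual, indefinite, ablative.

khamamakhngoao

Attach definiteness indefinite -a → makhngoa.
Attach number dual -o → makhngoao.
Attach case ablative kham- → khammakhngoao.
Vowel harmony: no change.
Apply epenthesis: khammakhngoao → khamamakhngoao.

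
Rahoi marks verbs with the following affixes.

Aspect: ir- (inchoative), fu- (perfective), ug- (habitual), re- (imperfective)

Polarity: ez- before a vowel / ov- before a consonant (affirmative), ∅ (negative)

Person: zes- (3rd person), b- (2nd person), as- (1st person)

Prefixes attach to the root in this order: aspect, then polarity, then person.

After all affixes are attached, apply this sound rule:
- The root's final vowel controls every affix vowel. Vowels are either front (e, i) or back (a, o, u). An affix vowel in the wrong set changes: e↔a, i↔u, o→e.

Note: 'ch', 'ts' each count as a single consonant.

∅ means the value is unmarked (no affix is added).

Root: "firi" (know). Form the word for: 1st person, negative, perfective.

esfifiri

Attach aspect perfective fu- → fufiri.
polarity = negative: zero marking, form stays fufiri.
Attach person 1st person as- → asfufiri.
Apply vowel harmony: asfufiri → esfifiri.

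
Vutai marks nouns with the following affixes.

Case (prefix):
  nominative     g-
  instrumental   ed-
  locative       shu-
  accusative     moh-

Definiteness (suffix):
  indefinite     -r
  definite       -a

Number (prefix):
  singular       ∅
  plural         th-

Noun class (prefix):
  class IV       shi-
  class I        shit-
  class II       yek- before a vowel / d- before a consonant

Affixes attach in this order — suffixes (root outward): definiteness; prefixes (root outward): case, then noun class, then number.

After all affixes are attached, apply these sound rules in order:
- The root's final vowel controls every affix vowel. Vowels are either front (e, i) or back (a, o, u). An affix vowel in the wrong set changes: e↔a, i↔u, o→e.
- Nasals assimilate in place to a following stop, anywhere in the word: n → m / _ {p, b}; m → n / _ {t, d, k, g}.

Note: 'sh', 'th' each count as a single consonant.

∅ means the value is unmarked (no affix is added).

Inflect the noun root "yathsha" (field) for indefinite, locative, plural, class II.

Attach case locative shu- → shuyathsha.
Attach definiteness indefinite -r → shuyathshar.
Attach noun class class II d- (before consonant 'sh') → dshuyathshar.
Attach number plural th- → thdshuyathshar.
Vowel harmony: no change.
Nasal assimilation: no change.

thdshuyathshar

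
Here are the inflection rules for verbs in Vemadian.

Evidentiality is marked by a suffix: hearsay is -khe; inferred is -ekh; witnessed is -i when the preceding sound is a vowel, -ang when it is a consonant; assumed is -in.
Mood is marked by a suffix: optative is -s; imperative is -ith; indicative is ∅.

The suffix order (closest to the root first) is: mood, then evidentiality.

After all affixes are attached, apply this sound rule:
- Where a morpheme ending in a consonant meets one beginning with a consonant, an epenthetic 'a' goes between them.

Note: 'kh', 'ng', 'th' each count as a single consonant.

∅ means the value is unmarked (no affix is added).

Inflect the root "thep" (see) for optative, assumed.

Attach mood optative -s → theps.
Attach evidentiality assumed -in → thepsin.
Apply epenthesis: thepsin → thepasin.

thepasin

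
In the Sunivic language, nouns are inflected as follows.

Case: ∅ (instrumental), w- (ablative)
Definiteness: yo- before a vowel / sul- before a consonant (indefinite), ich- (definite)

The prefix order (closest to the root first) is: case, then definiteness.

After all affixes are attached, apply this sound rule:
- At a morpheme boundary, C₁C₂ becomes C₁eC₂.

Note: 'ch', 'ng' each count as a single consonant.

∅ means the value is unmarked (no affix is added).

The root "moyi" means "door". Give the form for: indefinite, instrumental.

sulemoyi

case = instrumental: zero marking, form stays moyi.
Attach definiteness indefinite sul- (before consonant 'm') → sulmoyi.
Apply epenthesis: sulmoyi → sulemoyi.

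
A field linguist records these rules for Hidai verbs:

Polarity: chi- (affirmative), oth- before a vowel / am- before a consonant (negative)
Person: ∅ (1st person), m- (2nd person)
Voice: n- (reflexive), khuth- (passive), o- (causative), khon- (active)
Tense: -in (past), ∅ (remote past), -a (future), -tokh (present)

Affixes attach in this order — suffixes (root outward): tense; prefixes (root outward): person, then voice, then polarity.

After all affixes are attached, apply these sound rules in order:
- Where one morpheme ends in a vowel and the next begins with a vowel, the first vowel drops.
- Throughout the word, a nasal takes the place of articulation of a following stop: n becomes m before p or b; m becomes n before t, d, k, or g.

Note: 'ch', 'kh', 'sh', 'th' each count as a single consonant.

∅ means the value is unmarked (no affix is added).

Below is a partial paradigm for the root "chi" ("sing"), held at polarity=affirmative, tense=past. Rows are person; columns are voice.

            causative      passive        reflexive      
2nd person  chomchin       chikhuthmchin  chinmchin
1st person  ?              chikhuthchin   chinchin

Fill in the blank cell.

person = 1st person: zero marking, form stays chi.
Attach voice causative o- → ochi.
Attach polarity affirmative chi- → chiochi.
Attach tense past -in → chiochiin.
Apply vowel deletion: chiochiin → chochin.
Nasal assimilation: no change.

chochin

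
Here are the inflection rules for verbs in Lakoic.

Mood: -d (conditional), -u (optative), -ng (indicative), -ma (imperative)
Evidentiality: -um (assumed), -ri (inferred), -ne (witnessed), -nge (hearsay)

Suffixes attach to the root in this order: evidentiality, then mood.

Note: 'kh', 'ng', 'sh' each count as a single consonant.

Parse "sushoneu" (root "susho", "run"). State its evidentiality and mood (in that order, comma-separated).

witnessed, optative

Segment: susho-ne-u.
evidentiality: -ne → witnessed.
mood: -u → optative.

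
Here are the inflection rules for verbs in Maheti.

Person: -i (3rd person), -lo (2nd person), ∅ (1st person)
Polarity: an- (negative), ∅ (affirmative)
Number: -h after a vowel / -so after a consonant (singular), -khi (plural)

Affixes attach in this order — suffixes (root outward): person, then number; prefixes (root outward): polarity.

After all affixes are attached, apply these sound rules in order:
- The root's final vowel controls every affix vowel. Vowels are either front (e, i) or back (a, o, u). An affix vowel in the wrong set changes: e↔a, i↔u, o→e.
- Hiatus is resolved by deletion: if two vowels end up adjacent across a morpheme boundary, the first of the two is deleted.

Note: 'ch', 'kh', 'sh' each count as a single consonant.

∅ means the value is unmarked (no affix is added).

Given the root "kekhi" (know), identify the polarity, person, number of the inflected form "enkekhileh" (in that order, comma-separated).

negative, 2nd person, singular

Segment: an-kekhi-lo-h.
polarity: an- → negative.
person: -lo → 2nd person.
number: -h/so → singular.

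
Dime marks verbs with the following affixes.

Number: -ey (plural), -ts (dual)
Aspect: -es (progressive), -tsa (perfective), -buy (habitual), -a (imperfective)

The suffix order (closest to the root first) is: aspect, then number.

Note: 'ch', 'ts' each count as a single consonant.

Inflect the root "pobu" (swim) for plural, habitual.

pobubuyey

Attach aspect habitual -buy → pobubuy.
Attach number plural -ey → pobubuyey.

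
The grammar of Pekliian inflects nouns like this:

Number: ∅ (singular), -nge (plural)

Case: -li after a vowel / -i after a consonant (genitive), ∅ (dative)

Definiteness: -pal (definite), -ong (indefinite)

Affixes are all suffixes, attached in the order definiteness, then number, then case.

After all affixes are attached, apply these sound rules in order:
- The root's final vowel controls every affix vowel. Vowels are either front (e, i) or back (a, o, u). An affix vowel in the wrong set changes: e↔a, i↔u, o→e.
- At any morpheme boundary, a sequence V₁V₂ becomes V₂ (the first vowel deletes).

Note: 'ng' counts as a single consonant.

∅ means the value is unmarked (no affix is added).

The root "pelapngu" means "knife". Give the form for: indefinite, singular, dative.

pelapngong

Attach definiteness indefinite -ong → pelapnguong.
number = singular: zero marking, form stays pelapnguong.
case = dative: zero marking, form stays pelapnguong.
Vowel harmony: no change.
Apply vowel deletion: pelapnguong → pelapngong.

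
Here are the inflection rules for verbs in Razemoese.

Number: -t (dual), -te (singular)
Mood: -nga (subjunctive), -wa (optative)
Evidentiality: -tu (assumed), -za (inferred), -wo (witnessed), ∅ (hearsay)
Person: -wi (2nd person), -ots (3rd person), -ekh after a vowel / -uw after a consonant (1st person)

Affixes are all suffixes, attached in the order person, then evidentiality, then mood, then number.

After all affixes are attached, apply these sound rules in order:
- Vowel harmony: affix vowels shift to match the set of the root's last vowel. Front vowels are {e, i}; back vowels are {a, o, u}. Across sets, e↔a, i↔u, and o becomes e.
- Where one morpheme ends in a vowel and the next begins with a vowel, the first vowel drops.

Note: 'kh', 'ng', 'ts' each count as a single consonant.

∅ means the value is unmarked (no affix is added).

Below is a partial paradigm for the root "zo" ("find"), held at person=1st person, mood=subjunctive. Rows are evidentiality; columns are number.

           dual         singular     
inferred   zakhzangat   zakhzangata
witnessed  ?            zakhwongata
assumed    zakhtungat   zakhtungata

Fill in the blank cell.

zakhwongat

Attach person 1st person -ekh (after vowel 'o') → zoekh.
Attach evidentiality witnessed -wo → zoekhwo.
Attach mood subjunctive -nga → zoekhwonga.
Attach number dual -t → zoekhwongat.
Apply vowel harmony: zoekhwongat → zoakhwongat.
Apply vowel deletion: zoakhwongat → zakhwongat.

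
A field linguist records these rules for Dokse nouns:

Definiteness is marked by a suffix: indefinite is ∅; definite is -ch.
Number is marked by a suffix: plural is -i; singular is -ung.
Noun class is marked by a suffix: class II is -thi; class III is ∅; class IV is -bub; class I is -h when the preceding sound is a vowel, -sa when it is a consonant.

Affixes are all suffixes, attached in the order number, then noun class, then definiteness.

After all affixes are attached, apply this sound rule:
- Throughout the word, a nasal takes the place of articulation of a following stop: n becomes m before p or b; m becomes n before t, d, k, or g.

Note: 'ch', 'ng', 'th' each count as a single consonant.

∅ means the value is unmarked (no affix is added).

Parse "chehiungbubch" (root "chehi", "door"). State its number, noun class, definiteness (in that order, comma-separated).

singular, class IV, definite

Segment: chehi-ung-bub-ch.
number: -ung → singular.
noun class: -bub → class IV.
definiteness: -ch → definite.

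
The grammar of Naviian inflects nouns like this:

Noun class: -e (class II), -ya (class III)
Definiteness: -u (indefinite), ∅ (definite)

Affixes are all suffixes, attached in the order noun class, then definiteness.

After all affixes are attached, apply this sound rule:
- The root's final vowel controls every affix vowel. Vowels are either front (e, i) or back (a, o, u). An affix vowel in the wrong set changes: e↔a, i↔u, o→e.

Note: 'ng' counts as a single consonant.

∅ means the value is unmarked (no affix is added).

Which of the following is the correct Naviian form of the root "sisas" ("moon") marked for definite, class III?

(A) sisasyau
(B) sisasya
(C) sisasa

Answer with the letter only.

B

Attach noun class class III -ya → sisasya.
definiteness = definite: zero marking, form stays sisasya.
Vowel harmony: no change.
So the correct form is sisasya, option (B).
(A) sisasyau is wrong: it uses indefinite instead of definite for definiteness.
(C) sisasa is wrong: it uses class II instead of class III for noun class.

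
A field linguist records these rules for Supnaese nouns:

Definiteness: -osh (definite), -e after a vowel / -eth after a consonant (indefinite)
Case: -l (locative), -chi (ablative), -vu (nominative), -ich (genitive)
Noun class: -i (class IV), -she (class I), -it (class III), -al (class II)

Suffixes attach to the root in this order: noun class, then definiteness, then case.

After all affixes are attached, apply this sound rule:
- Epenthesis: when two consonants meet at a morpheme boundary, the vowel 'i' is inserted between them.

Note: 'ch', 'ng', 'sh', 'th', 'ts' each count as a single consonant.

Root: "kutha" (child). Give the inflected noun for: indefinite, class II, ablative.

kuthaalethichi

Attach noun class class II -al → kuthaal.
Attach definiteness indefinite -eth (after consonant 'l') → kuthaaleth.
Attach case ablative -chi → kuthaalethchi.
Apply epenthesis: kuthaalethchi → kuthaalethichi.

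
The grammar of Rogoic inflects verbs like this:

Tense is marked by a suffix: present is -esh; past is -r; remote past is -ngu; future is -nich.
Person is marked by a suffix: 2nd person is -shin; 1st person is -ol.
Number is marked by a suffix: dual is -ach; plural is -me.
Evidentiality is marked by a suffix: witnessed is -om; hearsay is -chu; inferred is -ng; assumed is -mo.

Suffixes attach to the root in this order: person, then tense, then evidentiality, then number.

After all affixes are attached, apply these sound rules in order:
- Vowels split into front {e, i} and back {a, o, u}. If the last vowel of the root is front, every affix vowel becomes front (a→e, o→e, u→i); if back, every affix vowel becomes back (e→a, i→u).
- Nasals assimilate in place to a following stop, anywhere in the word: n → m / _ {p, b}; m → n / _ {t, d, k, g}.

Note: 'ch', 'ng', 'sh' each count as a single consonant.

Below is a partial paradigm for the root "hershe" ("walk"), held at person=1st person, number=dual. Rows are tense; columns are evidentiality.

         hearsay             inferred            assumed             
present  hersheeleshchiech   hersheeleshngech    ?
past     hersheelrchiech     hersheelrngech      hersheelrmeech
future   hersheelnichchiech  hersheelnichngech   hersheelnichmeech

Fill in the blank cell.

hersheeleshmeech

Attach person 1st person -ol → hersheol.
Attach tense present -esh → hersheolesh.
Attach evidentiality assumed -mo → hersheoleshmo.
Attach number dual -ach → hersheoleshmoach.
Apply vowel harmony: hersheoleshmoach → hersheeleshmeech.
Nasal assimilation: no change.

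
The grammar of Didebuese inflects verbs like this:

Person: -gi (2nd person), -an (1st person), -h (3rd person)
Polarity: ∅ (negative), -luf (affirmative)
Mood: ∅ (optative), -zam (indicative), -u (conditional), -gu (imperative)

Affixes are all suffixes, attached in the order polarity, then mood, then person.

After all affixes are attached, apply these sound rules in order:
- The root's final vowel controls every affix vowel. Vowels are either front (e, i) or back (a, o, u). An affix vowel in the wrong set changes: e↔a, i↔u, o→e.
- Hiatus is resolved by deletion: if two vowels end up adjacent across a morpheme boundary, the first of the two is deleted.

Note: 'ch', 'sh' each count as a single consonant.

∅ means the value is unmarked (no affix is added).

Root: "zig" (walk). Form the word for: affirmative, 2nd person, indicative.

Attach polarity affirmative -luf → zigluf.
Attach mood indicative -zam → ziglufzam.
Attach person 2nd person -gi → ziglufzamgi.
Apply vowel harmony: ziglufzamgi → ziglifzemgi.
Vowel deletion: no change.

ziglifzemgi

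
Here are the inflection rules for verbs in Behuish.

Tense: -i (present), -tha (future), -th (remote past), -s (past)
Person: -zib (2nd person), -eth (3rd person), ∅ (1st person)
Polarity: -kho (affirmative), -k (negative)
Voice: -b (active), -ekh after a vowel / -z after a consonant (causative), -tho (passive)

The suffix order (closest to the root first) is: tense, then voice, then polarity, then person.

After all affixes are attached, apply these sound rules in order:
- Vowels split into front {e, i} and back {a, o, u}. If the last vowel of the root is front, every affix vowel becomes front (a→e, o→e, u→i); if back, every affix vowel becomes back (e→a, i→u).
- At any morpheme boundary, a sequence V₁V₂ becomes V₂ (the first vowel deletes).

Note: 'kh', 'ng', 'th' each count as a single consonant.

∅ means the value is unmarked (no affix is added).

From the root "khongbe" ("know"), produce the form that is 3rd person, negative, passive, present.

khongbitheketh

Attach tense present -i → khongbei.
Attach voice passive -tho → khongbeitho.
Attach polarity negative -k → khongbeithok.
Attach person 3rd person -eth → khongbeithoketh.
Apply vowel harmony: khongbeithoketh → khongbeitheketh.
Apply vowel deletion: khongbeitheketh → khongbitheketh.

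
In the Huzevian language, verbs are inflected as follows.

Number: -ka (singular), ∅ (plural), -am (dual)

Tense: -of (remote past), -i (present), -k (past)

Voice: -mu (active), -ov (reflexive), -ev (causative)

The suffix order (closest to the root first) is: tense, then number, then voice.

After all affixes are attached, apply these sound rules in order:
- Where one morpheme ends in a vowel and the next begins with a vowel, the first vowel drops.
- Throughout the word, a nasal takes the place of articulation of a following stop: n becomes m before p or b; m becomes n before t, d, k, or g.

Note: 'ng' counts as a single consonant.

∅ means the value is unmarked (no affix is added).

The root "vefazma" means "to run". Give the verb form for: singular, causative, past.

Attach tense past -k → vefazmak.
Attach number singular -ka → vefazmakka.
Attach voice causative -ev → vefazmakkaev.
Apply vowel deletion: vefazmakkaev → vefazmakkev.
Nasal assimilation: no change.

vefazmakkev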